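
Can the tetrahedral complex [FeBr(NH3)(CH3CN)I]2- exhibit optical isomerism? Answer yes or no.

In a tetrahedral complex all four positions are equivalent and every pair of ligands is adjacent — there is no cis/trans distinction.
Only one geometric arrangement is possible; it has no improper symmetry element, so it exists as a pair of enantiomers (2 stereoisomers).

yes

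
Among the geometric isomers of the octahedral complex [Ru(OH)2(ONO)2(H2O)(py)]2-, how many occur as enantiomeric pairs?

An octahedron has six vertices in three trans pairs; every non-trans pair is cis.
Working through the distinct placements yields 6 geometric isomers: OH cis, ONO cis (3 arrangements, 2 chiral); OH cis, ONO trans; OH trans, ONO cis; OH trans, ONO trans.
Of these, 2 lack any improper symmetry element and so occur as enantiomeric pairs, giving 6 + 2 = 8 stereoisomers in total.

2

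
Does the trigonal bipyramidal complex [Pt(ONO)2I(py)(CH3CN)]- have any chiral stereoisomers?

Exhaustive case analysis gives 7 geometric isomers.
Of these, 3 lack any improper symmetry element and so occur as enantiomeric pairs, giving 7 + 3 = 10 stereoisomers in total.

yes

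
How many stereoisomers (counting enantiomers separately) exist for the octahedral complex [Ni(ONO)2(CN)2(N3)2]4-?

6

An octahedron has six vertices in three trans pairs; every non-trans pair is cis.
Systematic placement gives 5 geometric isomers: ONO trans, CN trans, N3 trans; ONO cis, CN trans, N3 cis; ONO trans, CN cis, N3 cis; ONO cis, CN cis, N3 cis (chiral); ONO cis, CN cis, N3 trans.
One of these lacks any improper symmetry element and so occurs as an enantiomeric pair, giving 5 + 1 = 6 stereoisomers in total.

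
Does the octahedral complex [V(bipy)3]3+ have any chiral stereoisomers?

An octahedron has six vertices in three trans pairs; every non-trans pair is cis.
Each bipy is bidentate and must span two cis positions.
Only one geometric arrangement is possible; it has no improper symmetry element, so it exists as a pair of enantiomers (2 stereoisomers).

yes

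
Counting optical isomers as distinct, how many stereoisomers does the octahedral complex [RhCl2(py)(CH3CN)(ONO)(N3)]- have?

15

Systematic enumeration (placing each ligand type in turn and discarding arrangements equivalent by rotation or reflection) gives 9 geometric isomers.
Of these, 6 lack any improper symmetry element and so occur as enantiomeric pairs, giving 9 + 6 = 15 stereoisomers in total.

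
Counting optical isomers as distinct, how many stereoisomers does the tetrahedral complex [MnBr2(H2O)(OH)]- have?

1

In a tetrahedral complex all four positions are equivalent and every pair of ligands is adjacent — there is no cis/trans distinction.
Only one geometric arrangement is possible.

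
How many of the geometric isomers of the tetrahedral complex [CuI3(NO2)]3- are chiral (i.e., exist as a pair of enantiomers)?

0

Only one geometric arrangement is possible.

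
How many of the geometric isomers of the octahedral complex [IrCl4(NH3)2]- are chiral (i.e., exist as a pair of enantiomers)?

0

The six octahedral sites form three mutually perpendicular trans pairs.
Systematic placement gives 2 geometric isomers: NH3 trans; NH3 cis.
Each arrangement has an internal mirror plane or centre of symmetry, so none is chiral.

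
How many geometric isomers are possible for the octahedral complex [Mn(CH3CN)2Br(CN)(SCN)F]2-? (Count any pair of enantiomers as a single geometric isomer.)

9

In an octahedral complex each vertex has one trans partner and four cis neighbours.
Placing the ligands in turn and identifying arrangements related by rotation or reflection leaves 9 distinct geometric isomers.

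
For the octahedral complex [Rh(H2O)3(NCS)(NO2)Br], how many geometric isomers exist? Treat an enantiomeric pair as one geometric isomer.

The six octahedral sites form three mutually perpendicular trans pairs.
The distinct arrangements are (4 in all): H2O mer (3 arrangements); H2O fac (chiral).

4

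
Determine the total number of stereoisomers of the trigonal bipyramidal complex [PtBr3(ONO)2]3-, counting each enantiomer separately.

3

In a trigonal bipyramid the two axial positions differ from the three equatorial ones.
There are 3 geometric isomers: ONO both equatorial; ONO one axial, one equatorial; ONO both axial.
Each arrangement has an internal mirror plane or centre of symmetry, so none is chiral.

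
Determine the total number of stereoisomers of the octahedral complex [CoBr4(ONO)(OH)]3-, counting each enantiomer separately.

There are 2 geometric isomers: ONO and OH mutually trans; ONO and OH mutually cis.
Each arrangement has an internal mirror plane or centre of symmetry, so none is chiral.

2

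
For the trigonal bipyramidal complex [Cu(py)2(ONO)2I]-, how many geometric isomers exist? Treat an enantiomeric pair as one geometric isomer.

In a trigonal bipyramid the two axial positions differ from the three equatorial ones.
Systematic enumeration (placing each ligand type in turn and discarding arrangements equivalent by rotation or reflection) gives 5 geometric isomers.

5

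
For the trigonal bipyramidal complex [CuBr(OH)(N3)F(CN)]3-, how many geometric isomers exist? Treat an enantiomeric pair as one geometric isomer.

10

A trigonal bipyramid has two axial and three equatorial sites, which are chemically inequivalent.
Exhaustive case analysis gives 10 geometric isomers.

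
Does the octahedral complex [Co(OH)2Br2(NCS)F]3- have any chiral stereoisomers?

Systematic placement gives 6 geometric isomers: OH trans, Br trans; OH cis, Br trans; OH trans, Br cis; OH cis, Br cis (3 arrangements, 2 chiral).
Of these, 2 lack any improper symmetry element and so occur as enantiomeric pairs, giving 6 + 2 = 8 stereoisomers in total.

yes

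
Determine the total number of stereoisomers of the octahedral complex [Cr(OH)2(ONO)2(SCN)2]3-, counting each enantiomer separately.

6

Systematic placement gives 5 geometric isomers: OH trans, ONO trans, SCN trans; OH trans, ONO cis, SCN cis; OH cis, ONO cis, SCN trans; OH cis, ONO cis, SCN cis (chiral); OH cis, ONO trans, SCN cis.
One of these lacks any improper symmetry element and so occurs as an enantiomeric pair, giving 5 + 1 = 6 stereoisomers in total.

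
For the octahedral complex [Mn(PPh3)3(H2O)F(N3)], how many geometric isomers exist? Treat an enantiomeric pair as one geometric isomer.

4

An octahedron has six vertices in three trans pairs; every non-trans pair is cis.
The distinct arrangements are (4 in all): PPh3 mer (3 arrangements); PPh3 fac (chiral).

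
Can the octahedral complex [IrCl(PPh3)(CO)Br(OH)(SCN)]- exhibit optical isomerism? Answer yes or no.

The six octahedral sites form three mutually perpendicular trans pairs.
Exhaustive case analysis gives 15 geometric isomers.
Of these, 15 lack any improper symmetry element and so occur as enantiomeric pairs, giving 15 + 15 = 30 stereoisomers in total.

yes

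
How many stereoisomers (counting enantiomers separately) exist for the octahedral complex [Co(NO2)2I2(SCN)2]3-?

An octahedron has six vertices in three trans pairs; every non-trans pair is cis.
There are 5 geometric isomers: NO2 trans, I trans, SCN trans; NO2 cis, I trans, SCN cis; NO2 cis, I cis, SCN trans; NO2 cis, I cis, SCN cis (chiral); NO2 trans, I cis, SCN cis.
One of these lacks any improper symmetry element and so occurs as an enantiomeric pair, giving 5 + 1 = 6 stereoisomers in total.

6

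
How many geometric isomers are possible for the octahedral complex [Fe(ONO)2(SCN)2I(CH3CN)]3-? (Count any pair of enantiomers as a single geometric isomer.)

6

Working through the distinct placements yields 6 geometric isomers: ONO trans, SCN trans; ONO cis, SCN cis (3 arrangements, 2 chiral); ONO cis, SCN trans; ONO trans, SCN cis.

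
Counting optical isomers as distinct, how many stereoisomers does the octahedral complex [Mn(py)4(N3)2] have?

The six octahedral sites form three mutually perpendicular trans pairs.
Systematic placement gives 2 geometric isomers: N3 trans; N3 cis.
Each arrangement has an internal mirror plane or centre of symmetry, so none is chiral.

2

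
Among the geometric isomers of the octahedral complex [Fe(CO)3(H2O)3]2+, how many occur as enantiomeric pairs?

The six octahedral sites form three mutually perpendicular trans pairs.
Systematic placement gives 2 geometric isomers: CO mer; CO fac.
Each arrangement has an internal mirror plane or centre of symmetry, so none is chiral.

0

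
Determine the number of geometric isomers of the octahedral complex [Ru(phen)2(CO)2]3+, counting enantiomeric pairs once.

2

Each phen is bidentate and must span two cis positions.
There are 2 geometric isomers: CO trans; CO cis (chiral).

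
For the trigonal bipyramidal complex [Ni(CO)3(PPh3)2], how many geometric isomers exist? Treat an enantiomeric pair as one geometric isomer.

3

The distinct arrangements are (3 in all): PPh3 both equatorial; PPh3 one axial, one equatorial; PPh3 both axial.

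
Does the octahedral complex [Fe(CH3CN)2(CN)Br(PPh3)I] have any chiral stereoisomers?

In an octahedral complex each vertex has one trans partner and four cis neighbours.
Exhaustive case analysis gives 9 geometric isomers.
Of these, 6 lack any improper symmetry element and so occur as enantiomeric pairs, giving 9 + 6 = 15 stereoisomers in total.

yes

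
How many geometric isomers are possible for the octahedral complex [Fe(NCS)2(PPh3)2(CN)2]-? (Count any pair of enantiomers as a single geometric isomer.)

5

An octahedron has six vertices in three trans pairs; every non-trans pair is cis.
Working through the distinct placements yields 5 geometric isomers: NCS trans, PPh3 trans, CN trans; NCS cis, PPh3 cis, CN trans; NCS cis, PPh3 trans, CN cis; NCS cis, PPh3 cis, CN cis (chiral); NCS trans, PPh3 cis, CN cis.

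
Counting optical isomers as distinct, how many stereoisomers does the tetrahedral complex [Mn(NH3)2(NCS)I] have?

In a tetrahedral complex all four positions are equivalent and every pair of ligands is adjacent — there is no cis/trans distinction.
Only one geometric arrangement is possible.

1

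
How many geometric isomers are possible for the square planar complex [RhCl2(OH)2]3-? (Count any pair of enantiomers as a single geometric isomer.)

2

Systematic placement gives 2 geometric isomers: Cl cis; Cl trans.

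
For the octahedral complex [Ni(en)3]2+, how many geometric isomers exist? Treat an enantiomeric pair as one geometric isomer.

1

The six octahedral sites form three mutually perpendicular trans pairs.
Each en is bidentate and must span two cis positions.
Only one geometric arrangement is possible; it has no improper symmetry element, so it exists as a pair of enantiomers (2 stereoisomers).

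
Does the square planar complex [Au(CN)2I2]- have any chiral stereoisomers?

no

Working through the distinct placements yields 2 geometric isomers: CN cis; CN trans.
Each arrangement has an internal mirror plane or centre of symmetry, so none is chiral.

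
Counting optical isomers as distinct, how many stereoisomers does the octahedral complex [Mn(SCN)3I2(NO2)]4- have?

The six octahedral sites form three mutually perpendicular trans pairs.
Systematic placement gives 3 geometric isomers: SCN mer, I trans; SCN mer, I cis; SCN fac, I cis.
Each arrangement has an internal mirror plane or centre of symmetry, so none is chiral.

3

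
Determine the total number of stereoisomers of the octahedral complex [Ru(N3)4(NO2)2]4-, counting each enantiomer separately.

The six octahedral sites form three mutually perpendicular trans pairs.
Systematic placement gives 2 geometric isomers: NO2 trans; NO2 cis.
Each arrangement has an internal mirror plane or centre of symmetry, so none is chiral.

2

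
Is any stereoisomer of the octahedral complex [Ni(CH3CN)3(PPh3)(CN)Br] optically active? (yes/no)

yes

An octahedron has six vertices in three trans pairs; every non-trans pair is cis.
The distinct arrangements are (4 in all): CH3CN mer (3 arrangements); CH3CN fac (chiral).
One of these lacks any improper symmetry element and so occurs as an enantiomeric pair, giving 4 + 1 = 5 stereoisomers in total.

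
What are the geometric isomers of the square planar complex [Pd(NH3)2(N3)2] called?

cis and trans

In a square planar complex each vertex has one trans partner and two cis neighbours.
Working through the distinct placements yields 2 geometric isomers: NH3 cis; NH3 trans.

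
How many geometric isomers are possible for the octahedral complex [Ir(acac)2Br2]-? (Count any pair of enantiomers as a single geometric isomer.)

2

In an octahedral complex each vertex has one trans partner and four cis neighbours.
Each acac is bidentate and must span two cis positions.
Systematic placement gives 2 geometric isomers: Br trans; Br cis (chiral).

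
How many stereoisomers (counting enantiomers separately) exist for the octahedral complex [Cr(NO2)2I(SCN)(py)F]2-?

The six octahedral sites form three mutually perpendicular trans pairs.
Systematic enumeration (placing each ligand type in turn and discarding arrangements equivalent by rotation or reflection) gives 9 geometric isomers.
Of these, 6 lack any improper symmetry element and so occur as enantiomeric pairs, giving 9 + 6 = 15 stereoisomers in total.

15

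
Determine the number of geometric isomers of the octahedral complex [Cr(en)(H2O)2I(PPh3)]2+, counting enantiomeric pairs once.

4

An octahedron has six vertices in three trans pairs; every non-trans pair is cis.
Each en is bidentate and must span two cis positions.
There are 4 geometric isomers: H2O trans; H2O cis (3 arrangements, 2 chiral).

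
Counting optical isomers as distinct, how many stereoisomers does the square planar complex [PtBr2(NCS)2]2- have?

2

A square has two trans pairs of vertices; adjacent vertices are cis.
The distinct arrangements are (2 in all): Br cis; Br trans.
Each arrangement has an internal mirror plane or centre of symmetry, so none is chiral.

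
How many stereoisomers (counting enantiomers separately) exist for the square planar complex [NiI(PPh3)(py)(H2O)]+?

In a square planar complex each vertex has one trans partner and two cis neighbours.
Working through the distinct placements yields 3 geometric isomers: (H2O/PPh3 trans, I/py trans); (H2O/py trans, I/PPh3 trans); (H2O/I trans, PPh3/py trans).
Each arrangement has an internal mirror plane or centre of symmetry, so none is chiral.

3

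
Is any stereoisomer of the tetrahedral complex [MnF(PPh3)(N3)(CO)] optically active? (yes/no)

In a tetrahedral complex all four positions are equivalent and every pair of ligands is adjacent — there is no cis/trans distinction.
Only one geometric arrangement is possible; it has no improper symmetry element, so it exists as a pair of enantiomers (2 stereoisomers).

yes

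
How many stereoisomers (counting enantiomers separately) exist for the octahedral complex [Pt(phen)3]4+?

2

An octahedron has six vertices in three trans pairs; every non-trans pair is cis.
Each phen is bidentate and must span two cis positions.
Only one geometric arrangement is possible; it has no improper symmetry element, so it exists as a pair of enantiomers (2 stereoisomers).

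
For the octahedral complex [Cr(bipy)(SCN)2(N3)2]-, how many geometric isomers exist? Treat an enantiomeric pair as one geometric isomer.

3

In an octahedral complex each vertex has one trans partner and four cis neighbours.
Each bipy is bidentate and must span two cis positions.
The distinct arrangements are (3 in all): SCN cis, N3 trans; SCN cis, N3 cis (chiral); SCN trans, N3 cis.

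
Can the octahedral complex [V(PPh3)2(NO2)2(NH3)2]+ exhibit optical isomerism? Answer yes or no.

Working through the distinct placements yields 5 geometric isomers: PPh3 trans, NO2 trans, NH3 trans; PPh3 cis, NO2 cis, NH3 trans; PPh3 trans, NO2 cis, NH3 cis; PPh3 cis, NO2 cis, NH3 cis (chiral); PPh3 cis, NO2 trans, NH3 cis.
One of these lacks any improper symmetry element and so occurs as an enantiomeric pair, giving 5 + 1 = 6 stereoisomers in total.

yes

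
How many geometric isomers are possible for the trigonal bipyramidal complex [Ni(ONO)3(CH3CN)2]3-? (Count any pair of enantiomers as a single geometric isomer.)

3

In a trigonal bipyramid the two axial positions differ from the three equatorial ones.
The distinct arrangements are (3 in all): CH3CN both axial; CH3CN one axial, one equatorial; CH3CN both equatorial.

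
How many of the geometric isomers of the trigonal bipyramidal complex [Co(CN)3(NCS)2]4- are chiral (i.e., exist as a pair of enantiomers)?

0

A trigonal bipyramid has two axial and three equatorial sites, which are chemically inequivalent.
There are 3 geometric isomers: NCS both equatorial; NCS one axial, one equatorial; NCS both axial.
Each arrangement has an internal mirror plane or centre of symmetry, so none is chiral.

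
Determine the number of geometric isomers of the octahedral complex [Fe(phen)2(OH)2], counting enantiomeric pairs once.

The six octahedral sites form three mutually perpendicular trans pairs.
Each phen is bidentate and must span two cis positions.
The distinct arrangements are (2 in all): OH trans; OH cis (chiral).

2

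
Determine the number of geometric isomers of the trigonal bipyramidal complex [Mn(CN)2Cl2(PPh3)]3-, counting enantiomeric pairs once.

5

A trigonal bipyramid has two axial and three equatorial sites, which are chemically inequivalent.
Systematic enumeration (placing each ligand type in turn and discarding arrangements equivalent by rotation or reflection) gives 5 geometric isomers.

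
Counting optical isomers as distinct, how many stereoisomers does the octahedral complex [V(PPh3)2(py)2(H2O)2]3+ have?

6

In an octahedral complex each vertex has one trans partner and four cis neighbours.
There are 5 geometric isomers: PPh3 trans, py trans, H2O trans; PPh3 cis, py cis, H2O trans; PPh3 cis, py trans, H2O cis; PPh3 cis, py cis, H2O cis (chiral); PPh3 trans, py cis, H2O cis.
One of these lacks any improper symmetry element and so occurs as an enantiomeric pair, giving 5 + 1 = 6 stereoisomers in total.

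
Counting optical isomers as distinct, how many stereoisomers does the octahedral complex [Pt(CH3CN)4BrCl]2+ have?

2

In an octahedral complex each vertex has one trans partner and four cis neighbours.
Systematic placement gives 2 geometric isomers: Br and Cl mutually cis; Br and Cl mutually trans.
Each arrangement has an internal mirror plane or centre of symmetry, so none is chiral.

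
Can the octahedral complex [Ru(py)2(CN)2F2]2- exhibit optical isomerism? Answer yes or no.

The six octahedral sites form three mutually perpendicular trans pairs.
There are 5 geometric isomers: py trans, CN trans, F trans; py cis, CN trans, F cis; py trans, CN cis, F cis; py cis, CN cis, F cis (chiral); py cis, CN cis, F trans.
One of these lacks any improper symmetry element and so occurs as an enantiomeric pair, giving 5 + 1 = 6 stereoisomers in total.

yes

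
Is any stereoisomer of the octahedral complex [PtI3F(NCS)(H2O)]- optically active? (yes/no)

yes

The distinct arrangements are (4 in all): I mer (3 arrangements); I fac (chiral).
One of these lacks any improper symmetry element and so occurs as an enantiomeric pair, giving 4 + 1 = 5 stereoisomers in total.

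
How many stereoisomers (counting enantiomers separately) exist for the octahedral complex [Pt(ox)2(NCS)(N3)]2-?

Each ox is bidentate and must span two cis positions.
Systematic placement gives 2 geometric isomers: NCS and N3 mutually trans; NCS and N3 mutually cis (chiral).
One of these lacks any improper symmetry element and so occurs as an enantiomeric pair, giving 2 + 1 = 3 stereoisomers in total.

3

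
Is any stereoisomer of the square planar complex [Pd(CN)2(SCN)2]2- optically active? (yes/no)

A square has two trans pairs of vertices; adjacent vertices are cis.
Systematic placement gives 2 geometric isomers: CN cis; CN trans.
Each arrangement has an internal mirror plane or centre of symmetry, so none is chiral.

no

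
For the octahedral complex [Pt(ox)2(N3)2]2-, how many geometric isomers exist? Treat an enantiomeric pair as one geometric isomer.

2

An octahedron has six vertices in three trans pairs; every non-trans pair is cis.
Each ox is bidentate and must span two cis positions.
Working through the distinct placements yields 2 geometric isomers: N3 trans; N3 cis (chiral).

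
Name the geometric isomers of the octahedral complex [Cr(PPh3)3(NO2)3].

An octahedron has six vertices in three trans pairs; every non-trans pair is cis.
There are 2 geometric isomers: PPh3 mer; PPh3 fac.

fac and mer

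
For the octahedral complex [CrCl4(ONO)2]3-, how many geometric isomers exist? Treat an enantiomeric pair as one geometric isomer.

2

The six octahedral sites form three mutually perpendicular trans pairs.
The distinct arrangements are (2 in all): ONO trans; ONO cis.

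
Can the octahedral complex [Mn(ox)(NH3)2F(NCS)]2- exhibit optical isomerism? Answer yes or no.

yes

Each ox is bidentate and must span two cis positions.
Systematic placement gives 4 geometric isomers: NH3 cis (3 arrangements, 2 chiral); NH3 trans.
Of these, 2 lack any improper symmetry element and so occur as enantiomeric pairs, giving 4 + 2 = 6 stereoisomers in total.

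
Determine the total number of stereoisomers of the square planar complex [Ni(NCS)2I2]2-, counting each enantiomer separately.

A square has two trans pairs of vertices; adjacent vertices are cis.
There are 2 geometric isomers: NCS cis; NCS trans.
Each arrangement has an internal mirror plane or centre of symmetry, so none is chiral.

2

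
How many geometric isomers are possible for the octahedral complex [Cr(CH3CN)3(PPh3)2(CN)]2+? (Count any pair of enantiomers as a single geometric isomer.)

3

In an octahedral complex each vertex has one trans partner and four cis neighbours.
Working through the distinct placements yields 3 geometric isomers: CH3CN mer, PPh3 trans; CH3CN mer, PPh3 cis; CH3CN fac, PPh3 cis.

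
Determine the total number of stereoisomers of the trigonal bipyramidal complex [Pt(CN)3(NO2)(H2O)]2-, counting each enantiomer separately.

In a trigonal bipyramid the two axial positions differ from the three equatorial ones.
The distinct arrangements are (4 in all): NO2 equatorial, H2O equatorial; NO2 equatorial, H2O axial; NO2 axial, H2O equatorial; NO2 axial, H2O axial.
Each arrangement has an internal mirror plane or centre of symmetry, so none is chiral.

4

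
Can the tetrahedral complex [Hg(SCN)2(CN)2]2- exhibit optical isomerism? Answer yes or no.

no

In a tetrahedral complex all four positions are equivalent and every pair of ligands is adjacent — there is no cis/trans distinction.
Only one geometric arrangement is possible.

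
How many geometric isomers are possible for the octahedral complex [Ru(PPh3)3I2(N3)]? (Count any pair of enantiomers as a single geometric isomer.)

3

In an octahedral complex each vertex has one trans partner and four cis neighbours.
Working through the distinct placements yields 3 geometric isomers: PPh3 mer, I trans; PPh3 mer, I cis; PPh3 fac, I cis.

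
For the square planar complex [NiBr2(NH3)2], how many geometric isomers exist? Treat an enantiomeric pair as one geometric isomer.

2

There are 2 geometric isomers: Br cis; Br trans.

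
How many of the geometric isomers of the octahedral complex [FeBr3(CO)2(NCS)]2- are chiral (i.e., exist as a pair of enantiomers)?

0

The six octahedral sites form three mutually perpendicular trans pairs.
There are 3 geometric isomers: Br mer, CO cis; Br mer, CO trans; Br fac, CO cis.
Each arrangement has an internal mirror plane or centre of symmetry, so none is chiral.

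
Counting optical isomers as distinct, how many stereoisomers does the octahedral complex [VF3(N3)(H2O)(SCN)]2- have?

The six octahedral sites form three mutually perpendicular trans pairs.
There are 4 geometric isomers: F mer (3 arrangements); F fac (chiral).
One of these lacks any improper symmetry element and so occurs as an enantiomeric pair, giving 4 + 1 = 5 stereoisomers in total.

5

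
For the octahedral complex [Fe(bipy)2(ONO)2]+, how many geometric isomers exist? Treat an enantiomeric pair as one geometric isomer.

2

Each bipy is bidentate and must span two cis positions.
The distinct arrangements are (2 in all): ONO trans; ONO cis (chiral).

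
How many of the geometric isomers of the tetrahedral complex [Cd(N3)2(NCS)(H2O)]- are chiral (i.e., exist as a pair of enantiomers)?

All four vertices of a tetrahedron are equivalent and mutually adjacent, so cis/trans isomerism cannot arise.
Only one geometric arrangement is possible.

0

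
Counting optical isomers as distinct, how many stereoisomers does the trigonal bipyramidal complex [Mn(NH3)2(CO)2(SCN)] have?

In a trigonal bipyramid the two axial positions differ from the three equatorial ones.
Placing the ligands in turn and identifying arrangements related by rotation or reflection leaves 5 distinct geometric isomers.
One of these lacks any improper symmetry element and so occurs as an enantiomeric pair, giving 5 + 1 = 6 stereoisomers in total.

6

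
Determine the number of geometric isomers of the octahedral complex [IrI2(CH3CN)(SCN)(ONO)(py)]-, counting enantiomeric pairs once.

9

Systematic enumeration (placing each ligand type in turn and discarding arrangements equivalent by rotation or reflection) gives 9 geometric isomers.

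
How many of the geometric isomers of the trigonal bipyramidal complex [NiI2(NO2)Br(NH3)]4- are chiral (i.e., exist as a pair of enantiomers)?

A trigonal bipyramid has two axial and three equatorial sites, which are chemically inequivalent.
Systematic enumeration (placing each ligand type in turn and discarding arrangements equivalent by rotation or reflection) gives 7 geometric isomers.
Of these, 3 lack any improper symmetry element and so occur as enantiomeric pairs, giving 7 + 3 = 10 stereoisomers in total.

3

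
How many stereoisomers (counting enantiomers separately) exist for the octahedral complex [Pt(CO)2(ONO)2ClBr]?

Working through the distinct placements yields 6 geometric isomers: CO cis, ONO trans; CO cis, ONO cis (3 arrangements, 2 chiral); CO trans, ONO trans; CO trans, ONO cis.
Of these, 2 lack any improper symmetry element and so occur as enantiomeric pairs, giving 6 + 2 = 8 stereoisomers in total.

8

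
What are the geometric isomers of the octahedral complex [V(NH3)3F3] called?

fac and mer

An octahedron has six vertices in three trans pairs; every non-trans pair is cis.
Systematic placement gives 2 geometric isomers: NH3 mer; NH3 fac.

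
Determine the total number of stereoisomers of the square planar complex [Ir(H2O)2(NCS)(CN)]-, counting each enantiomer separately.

Systematic placement gives 2 geometric isomers: H2O cis; H2O trans.
Each arrangement has an internal mirror plane or centre of symmetry, so none is chiral.

2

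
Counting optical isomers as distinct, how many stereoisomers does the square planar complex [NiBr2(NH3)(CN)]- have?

2

A square has two trans pairs of vertices; adjacent vertices are cis.
Systematic placement gives 2 geometric isomers: Br cis; Br trans.
Each arrangement has an internal mirror plane or centre of symmetry, so none is chiral.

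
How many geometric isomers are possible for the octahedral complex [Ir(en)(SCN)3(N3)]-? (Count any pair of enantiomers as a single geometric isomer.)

2

An octahedron has six vertices in three trans pairs; every non-trans pair is cis.
Each en is bidentate and must span two cis positions.
There are 2 geometric isomers: SCN fac; SCN mer.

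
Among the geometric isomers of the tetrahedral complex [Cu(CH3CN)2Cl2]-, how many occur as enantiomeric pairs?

All four vertices of a tetrahedron are equivalent and mutually adjacent, so cis/trans isomerism cannot arise.
Only one geometric arrangement is possible.

0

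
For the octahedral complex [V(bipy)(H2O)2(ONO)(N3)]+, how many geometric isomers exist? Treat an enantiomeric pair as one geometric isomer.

4

Each bipy is bidentate and must span two cis positions.
There are 4 geometric isomers: H2O trans; H2O cis (3 arrangements, 2 chiral).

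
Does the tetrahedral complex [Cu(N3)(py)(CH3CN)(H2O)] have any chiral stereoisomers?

Only one geometric arrangement is possible; it has no improper symmetry element, so it exists as a pair of enantiomers (2 stereoisomers).

yes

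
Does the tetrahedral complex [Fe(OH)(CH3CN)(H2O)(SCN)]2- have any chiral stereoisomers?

yes

In a tetrahedral complex all four positions are equivalent and every pair of ligands is adjacent — there is no cis/trans distinction.
Only one geometric arrangement is possible; it has no improper symmetry element, so it exists as a pair of enantiomers (2 stereoisomers).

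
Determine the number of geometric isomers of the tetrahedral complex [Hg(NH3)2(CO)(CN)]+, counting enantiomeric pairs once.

1

Only one geometric arrangement is possible.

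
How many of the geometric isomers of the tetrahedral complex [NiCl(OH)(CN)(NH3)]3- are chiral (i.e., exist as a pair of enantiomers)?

All four vertices of a tetrahedron are equivalent and mutually adjacent, so cis/trans isomerism cannot arise.
Only one geometric arrangement is possible; it has no improper symmetry element, so it exists as a pair of enantiomers (2 stereoisomers).

1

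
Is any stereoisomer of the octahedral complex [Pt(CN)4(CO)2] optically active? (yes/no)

no

The six octahedral sites form three mutually perpendicular trans pairs.
Systematic placement gives 2 geometric isomers: CO trans; CO cis.
Each arrangement has an internal mirror plane or centre of symmetry, so none is chiral.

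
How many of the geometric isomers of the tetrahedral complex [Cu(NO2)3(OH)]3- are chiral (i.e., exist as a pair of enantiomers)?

In a tetrahedral complex all four positions are equivalent and every pair of ligands is adjacent — there is no cis/trans distinction.
Only one geometric arrangement is possible.

0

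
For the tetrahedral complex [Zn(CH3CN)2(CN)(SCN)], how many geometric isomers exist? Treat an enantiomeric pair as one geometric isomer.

1

In a tetrahedral complex all four positions are equivalent and every pair of ligands is adjacent — there is no cis/trans distinction.
Only one geometric arrangement is possible.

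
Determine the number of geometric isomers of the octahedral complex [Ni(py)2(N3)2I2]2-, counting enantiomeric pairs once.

Systematic placement gives 5 geometric isomers: py trans, N3 trans, I trans; py cis, N3 cis, I trans; py trans, N3 cis, I cis; py cis, N3 cis, I cis (chiral); py cis, N3 trans, I cis.

5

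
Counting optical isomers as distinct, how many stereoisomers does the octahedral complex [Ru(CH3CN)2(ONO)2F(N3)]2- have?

8

Working through the distinct placements yields 6 geometric isomers: CH3CN trans, ONO trans; CH3CN trans, ONO cis; CH3CN cis, ONO trans; CH3CN cis, ONO cis (3 arrangements, 2 chiral).
Of these, 2 lack any improper symmetry element and so occur as enantiomeric pairs, giving 6 + 2 = 8 stereoisomers in total.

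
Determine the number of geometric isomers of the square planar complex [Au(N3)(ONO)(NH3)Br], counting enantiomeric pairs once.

3

In a square planar complex each vertex has one trans partner and two cis neighbours.
Systematic placement gives 3 geometric isomers: (Br/NH3 trans, N3/ONO trans); (Br/ONO trans, N3/NH3 trans); (Br/N3 trans, NH3/ONO trans).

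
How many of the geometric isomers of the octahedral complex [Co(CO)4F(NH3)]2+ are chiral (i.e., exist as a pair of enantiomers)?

0

The six octahedral sites form three mutually perpendicular trans pairs.
The distinct arrangements are (2 in all): F and NH3 mutually trans; F and NH3 mutually cis.
Each arrangement has an internal mirror plane or centre of symmetry, so none is chiral.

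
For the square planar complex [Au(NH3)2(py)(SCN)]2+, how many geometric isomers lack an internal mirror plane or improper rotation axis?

0

A square has two trans pairs of vertices; adjacent vertices are cis.
Working through the distinct placements yields 2 geometric isomers: NH3 cis; NH3 trans.
Each arrangement has an internal mirror plane or centre of symmetry, so none is chiral.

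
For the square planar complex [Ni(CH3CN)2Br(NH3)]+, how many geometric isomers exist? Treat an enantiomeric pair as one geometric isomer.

2

In a square planar complex each vertex has one trans partner and two cis neighbours.
Working through the distinct placements yields 2 geometric isomers: CH3CN cis; CH3CN trans.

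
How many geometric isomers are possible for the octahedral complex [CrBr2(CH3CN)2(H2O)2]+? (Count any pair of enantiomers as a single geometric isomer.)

An octahedron has six vertices in three trans pairs; every non-trans pair is cis.
Systematic placement gives 5 geometric isomers: Br trans, CH3CN trans, H2O trans; Br trans, CH3CN cis, H2O cis; Br cis, CH3CN cis, H2O trans; Br cis, CH3CN cis, H2O cis (chiral); Br cis, CH3CN trans, H2O cis.

5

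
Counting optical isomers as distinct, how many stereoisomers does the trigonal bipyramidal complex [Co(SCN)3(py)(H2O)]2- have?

Working through the distinct placements yields 4 geometric isomers: py equatorial, H2O axial; py axial, H2O axial; py equatorial, H2O equatorial; py axial, H2O equatorial.
Each arrangement has an internal mirror plane or centre of symmetry, so none is chiral.

4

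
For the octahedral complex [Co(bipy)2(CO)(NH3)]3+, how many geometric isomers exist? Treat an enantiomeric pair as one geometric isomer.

2

The six octahedral sites form three mutually perpendicular trans pairs.
Each bipy is bidentate and must span two cis positions.
The distinct arrangements are (2 in all): CO and NH3 mutually trans; CO and NH3 mutually cis (chiral).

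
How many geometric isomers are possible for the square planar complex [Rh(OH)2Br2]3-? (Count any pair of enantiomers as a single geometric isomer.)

2

A square has two trans pairs of vertices; adjacent vertices are cis.
Working through the distinct placements yields 2 geometric isomers: OH cis; OH trans.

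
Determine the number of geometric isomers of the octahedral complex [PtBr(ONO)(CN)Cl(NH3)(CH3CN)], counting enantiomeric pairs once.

15

Systematic enumeration (placing each ligand type in turn and discarding arrangements equivalent by rotation or reflection) gives 15 geometric isomers.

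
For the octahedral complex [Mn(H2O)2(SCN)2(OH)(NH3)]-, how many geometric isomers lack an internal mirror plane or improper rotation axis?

2

Systematic placement gives 6 geometric isomers: H2O trans, SCN trans; H2O trans, SCN cis; H2O cis, SCN trans; H2O cis, SCN cis (3 arrangements, 2 chiral).
Of these, 2 lack any improper symmetry element and so occur as enantiomeric pairs, giving 6 + 2 = 8 stereoisomers in total.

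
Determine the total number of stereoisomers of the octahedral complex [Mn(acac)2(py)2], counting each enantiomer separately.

3

The six octahedral sites form three mutually perpendicular trans pairs.
Each acac is bidentate and must span two cis positions.
Systematic placement gives 2 geometric isomers: py trans; py cis (chiral).
One of these lacks any improper symmetry element and so occurs as an enantiomeric pair, giving 2 + 1 = 3 stereoisomers in total.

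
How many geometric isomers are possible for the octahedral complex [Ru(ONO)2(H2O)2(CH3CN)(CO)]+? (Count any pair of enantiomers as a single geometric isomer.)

6

Working through the distinct placements yields 6 geometric isomers: ONO trans, H2O trans; ONO cis, H2O cis (3 arrangements, 2 chiral); ONO trans, H2O cis; ONO cis, H2O trans.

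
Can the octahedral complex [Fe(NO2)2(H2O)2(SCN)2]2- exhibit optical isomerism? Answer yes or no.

In an octahedral complex each vertex has one trans partner and four cis neighbours.
Working through the distinct placements yields 5 geometric isomers: NO2 trans, H2O trans, SCN trans; NO2 cis, H2O trans, SCN cis; NO2 cis, H2O cis, SCN trans; NO2 cis, H2O cis, SCN cis (chiral); NO2 trans, H2O cis, SCN cis.
One of these lacks any improper symmetry element and so occurs as an enantiomeric pair, giving 5 + 1 = 6 stereoisomers in total.

yes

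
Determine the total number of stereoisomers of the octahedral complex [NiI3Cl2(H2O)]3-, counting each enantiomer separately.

In an octahedral complex each vertex has one trans partner and four cis neighbours.
Systematic placement gives 3 geometric isomers: I mer, Cl trans; I mer, Cl cis; I fac, Cl cis.
Each arrangement has an internal mirror plane or centre of symmetry, so none is chiral.

3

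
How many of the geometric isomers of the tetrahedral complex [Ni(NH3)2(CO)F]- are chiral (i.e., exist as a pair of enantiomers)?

0

In a tetrahedral complex all four positions are equivalent and every pair of ligands is adjacent — there is no cis/trans distinction.
Only one geometric arrangement is possible.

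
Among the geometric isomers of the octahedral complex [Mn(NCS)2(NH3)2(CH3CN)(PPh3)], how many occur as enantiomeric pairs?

Systematic placement gives 6 geometric isomers: NCS cis, NH3 cis (3 arrangements, 2 chiral); NCS cis, NH3 trans; NCS trans, NH3 cis; NCS trans, NH3 trans.
Of these, 2 lack any improper symmetry element and so occur as enantiomeric pairs, giving 6 + 2 = 8 stereoisomers in total.

2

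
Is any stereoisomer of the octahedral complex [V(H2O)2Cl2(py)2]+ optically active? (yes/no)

The distinct arrangements are (5 in all): H2O trans, Cl trans, py trans; H2O cis, Cl trans, py cis; H2O cis, Cl cis, py trans; H2O cis, Cl cis, py cis (chiral); H2O trans, Cl cis, py cis.
One of these lacks any improper symmetry element and so occurs as an enantiomeric pair, giving 5 + 1 = 6 stereoisomers in total.

yes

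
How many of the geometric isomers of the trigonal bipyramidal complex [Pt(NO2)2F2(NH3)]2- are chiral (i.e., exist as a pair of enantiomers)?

1

A trigonal bipyramid has two axial and three equatorial sites, which are chemically inequivalent.
Systematic enumeration (placing each ligand type in turn and discarding arrangements equivalent by rotation or reflection) gives 5 geometric isomers.
One of these lacks any improper symmetry element and so occurs as an enantiomeric pair, giving 5 + 1 = 6 stereoisomers in total.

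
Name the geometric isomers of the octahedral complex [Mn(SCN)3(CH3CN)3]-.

fac and mer

Working through the distinct placements yields 2 geometric isomers: SCN mer; SCN fac.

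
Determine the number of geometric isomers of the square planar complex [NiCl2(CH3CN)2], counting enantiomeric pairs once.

In a square planar complex each vertex has one trans partner and two cis neighbours.
Working through the distinct placements yields 2 geometric isomers: Cl cis; Cl trans.

2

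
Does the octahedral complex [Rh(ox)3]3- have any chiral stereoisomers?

yes

Each ox is bidentate and must span two cis positions.
Only one geometric arrangement is possible; it has no improper symmetry element, so it exists as a pair of enantiomers (2 stereoisomers).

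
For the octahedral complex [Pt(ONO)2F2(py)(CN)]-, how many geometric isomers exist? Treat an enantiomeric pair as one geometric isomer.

6

Working through the distinct placements yields 6 geometric isomers: ONO cis, F cis (3 arrangements, 2 chiral); ONO trans, F cis; ONO cis, F trans; ONO trans, F trans.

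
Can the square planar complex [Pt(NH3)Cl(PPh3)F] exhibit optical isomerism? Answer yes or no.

A square has two trans pairs of vertices; adjacent vertices are cis.
There are 3 geometric isomers: (Cl/NH3 trans, F/PPh3 trans); (Cl/PPh3 trans, F/NH3 trans); (Cl/F trans, NH3/PPh3 trans).
Each arrangement has an internal mirror plane or centre of symmetry, so none is chiral.

no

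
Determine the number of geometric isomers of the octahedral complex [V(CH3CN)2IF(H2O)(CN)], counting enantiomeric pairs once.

In an octahedral complex each vertex has one trans partner and four cis neighbours.
Placing the ligands in turn and identifying arrangements related by rotation or reflection leaves 9 distinct geometric isomers.

9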